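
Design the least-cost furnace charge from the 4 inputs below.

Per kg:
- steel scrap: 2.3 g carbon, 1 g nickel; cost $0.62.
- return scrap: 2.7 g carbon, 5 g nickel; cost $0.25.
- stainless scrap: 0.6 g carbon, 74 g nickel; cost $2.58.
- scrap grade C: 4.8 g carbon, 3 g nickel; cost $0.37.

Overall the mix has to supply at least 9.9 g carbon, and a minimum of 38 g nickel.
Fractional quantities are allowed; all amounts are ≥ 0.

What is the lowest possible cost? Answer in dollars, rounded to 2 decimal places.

$1.60

Set it up as a linear program. Let x1 = kg of steel scrap, x2 = kg of return scrap, x3 = kg of stainless scrap, x4 = kg of scrap grade C.
Minimise 0.62x1 + 0.25x2 + 2.58x3 + 0.37x4 subject to:
  2.3x1 + 2.7x2 + 0.6x3 + 4.8x4 ≥ 9.9   (carbon)
  1x1 + 5x2 + 74x3 + 3x4 ≥ 38   (nickel)
  x1, x2, x3, x4 ≥ 0.
At the optimum only return scrap, stainless scrap are positive (steel scrap, scrap grade C = 0). There the carbon and nickel constraints are tight.
That vertex is x2 = 3.607, x3 = 0.2698.
Objective = 0.25·3.607 + 2.58·0.2698 = 1.5978.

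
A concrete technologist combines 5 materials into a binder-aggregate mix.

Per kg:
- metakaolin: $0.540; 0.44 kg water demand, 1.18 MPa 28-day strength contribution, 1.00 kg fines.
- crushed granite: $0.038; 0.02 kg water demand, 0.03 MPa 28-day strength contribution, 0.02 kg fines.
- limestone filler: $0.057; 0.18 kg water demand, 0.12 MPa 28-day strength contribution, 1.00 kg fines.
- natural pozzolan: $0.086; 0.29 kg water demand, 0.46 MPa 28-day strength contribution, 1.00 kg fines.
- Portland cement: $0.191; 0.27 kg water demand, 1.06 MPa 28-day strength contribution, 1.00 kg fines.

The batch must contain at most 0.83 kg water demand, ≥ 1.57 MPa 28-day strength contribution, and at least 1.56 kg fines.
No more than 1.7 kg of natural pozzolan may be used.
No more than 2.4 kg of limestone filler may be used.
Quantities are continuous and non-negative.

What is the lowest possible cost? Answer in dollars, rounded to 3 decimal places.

$0.283

Treat it as an LP. Let x1 = kg of metakaolin, x2 = kg of crushed granite, x3 = kg of limestone filler, x4 = kg of natural pozzolan, x5 = kg of Portland cement.
Minimise 0.54x1 + 0.038x2 + 0.057x3 + 0.086x4 + 0.191x5 s.t.:
  0.44x1 + 0.02x2 + 0.18x3 + 0.29x4 + 0.27x5 ≤ 0.83   (water demand)
  1.18x1 + 0.03x2 + 0.12x3 + 0.46x4 + 1.06x5 ≥ 1.57   (28-day strength contribution)
  1x1 + 0.02x2 + 1x3 + 1x4 + 1x5 ≥ 1.56   (fines)
  x4 ≤ 1.7
  x3 ≤ 2.4
  x1, x2, x3, x4, x5 ≥ 0.
The minimum-cost mix takes nothing from metakaolin, crushed granite, limestone filler — only natural pozzolan, Portland cement. Binding constraints: 28-day strength contribution and fines.
Solving gives x4 = 0.1393, x5 = 1.421.
Objective = 0.086·0.1393 + 0.191·1.421 = 0.28339.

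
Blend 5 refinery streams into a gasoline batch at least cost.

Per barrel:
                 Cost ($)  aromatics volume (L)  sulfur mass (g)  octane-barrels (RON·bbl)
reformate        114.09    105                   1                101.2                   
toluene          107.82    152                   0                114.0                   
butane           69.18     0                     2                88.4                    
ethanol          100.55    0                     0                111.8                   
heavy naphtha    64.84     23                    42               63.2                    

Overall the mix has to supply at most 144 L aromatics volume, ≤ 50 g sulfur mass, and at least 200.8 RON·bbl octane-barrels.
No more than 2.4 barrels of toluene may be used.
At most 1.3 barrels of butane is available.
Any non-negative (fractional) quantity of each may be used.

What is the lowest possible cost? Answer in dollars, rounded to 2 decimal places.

$167.17

This is a linear program. Let x1 = barrels of reformate, x2 = barrels of toluene, x3 = barrels of butane, x4 = barrels of ethanol, x5 = barrels of heavy naphtha.
min 114.09x1 + 107.82x2 + 69.18x3 + 100.55x4 + 64.84x5 subject to:
  105x1 + 152x2 + 23x5 ≤ 144   (aromatics volume)
  1x1 + 2x3 + 42x5 ≤ 50   (sulfur mass)
  101.2x1 + 114x2 + 88.4x3 + 111.8x4 + 63.2x5 ≥ 200.8   (octane-barrels)
  x2 ≤ 2.4
  x3 ≤ 1.3
  x1, x2, x3, x4, x5 ≥ 0.
At the optimum only butane, ethanol are positive (reformate, toluene, heavy naphtha = 0). The octane-barrels and the butane cap requirements are met with equality.
Optimal quantities: butane = 1.3 barrels, ethanol = 0.76816 barrels.
Hence cost = 69.18·1.3 + 100.55·0.76816 = $167.1725.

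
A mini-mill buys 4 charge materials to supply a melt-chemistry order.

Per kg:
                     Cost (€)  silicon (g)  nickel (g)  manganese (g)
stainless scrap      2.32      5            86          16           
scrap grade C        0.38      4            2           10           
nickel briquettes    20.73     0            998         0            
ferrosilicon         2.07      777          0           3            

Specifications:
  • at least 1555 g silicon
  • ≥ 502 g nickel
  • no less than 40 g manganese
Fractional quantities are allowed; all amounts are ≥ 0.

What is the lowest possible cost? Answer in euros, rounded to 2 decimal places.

Let x1 = kg of stainless scrap, x2 = kg of scrap grade C, x3 = kg of nickel briquettes, x4 = kg of ferrosilicon.
min 2.32x1 + 0.38x2 + 20.73x3 + 2.07x4 s.t.:
  5x1 + 4x2 + 777x4 ≥ 1555   (silicon)
  86x1 + 2x2 + 998x3 ≥ 502   (nickel)
  16x1 + 10x2 + 3x4 ≥ 40   (manganese)
  x1, x2, x3, x4 ≥ 0.
The optimal basis is {stainless scrap, nickel briquettes, ferrosilicon}; scrap grade C drops out. Binding constraints: silicon, nickel, manganese.
So stainless scrap = 2.127 kg, nickel briquettes = 0.3197 kg, ferrosilicon = 1.988 kg.
Cost = 2.32·2.127 + 20.73·0.3197 + 2.07·1.988 = 15.6772.

€15.68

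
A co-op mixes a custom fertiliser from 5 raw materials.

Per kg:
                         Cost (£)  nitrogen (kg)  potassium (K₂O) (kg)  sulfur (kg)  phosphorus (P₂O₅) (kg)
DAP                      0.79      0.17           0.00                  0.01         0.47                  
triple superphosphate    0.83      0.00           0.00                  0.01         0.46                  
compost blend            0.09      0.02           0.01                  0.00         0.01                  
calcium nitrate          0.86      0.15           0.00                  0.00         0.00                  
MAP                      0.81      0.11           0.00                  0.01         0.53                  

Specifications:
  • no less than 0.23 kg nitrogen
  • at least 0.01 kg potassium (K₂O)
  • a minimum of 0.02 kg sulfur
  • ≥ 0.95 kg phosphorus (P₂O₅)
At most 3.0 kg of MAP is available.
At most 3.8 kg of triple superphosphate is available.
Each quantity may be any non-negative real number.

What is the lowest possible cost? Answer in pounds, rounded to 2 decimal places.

£1.67

Set it up as a linear program. Let x1 = kg of DAP, x2 = kg of triple superphosphate, x3 = kg of compost blend, x4 = kg of calcium nitrate, x5 = kg of MAP.
min 0.79x1 + 0.83x2 + 0.09x3 + 0.86x4 + 0.81x5 with:
  0.17x1 + 0.02x3 + 0.15x4 + 0.11x5 ≥ 0.23   (nitrogen)
  0.01x3 ≥ 0.01   (potassium (K₂O))
  0.01x1 + 0.01x2 + 0.01x5 ≥ 0.02   (sulfur)
  0.47x1 + 0.46x2 + 0.01x3 + 0.53x5 ≥ 0.95   (phosphorus (P₂O₅))
  x5 ≤ 3
  x2 ≤ 3.8
  x1, x2, x3, x4, x5 ≥ 0.
At the optimum only DAP, compost blend are positive (triple superphosphate, calcium nitrate, MAP = 0). The potassium (K₂O), sulfur, phosphorus (P₂O₅) requirements are met with equality.
That vertex is x1 = 2, x3 = 1.
Hence cost = 0.79·2 + 0.09·1 = £1.6700.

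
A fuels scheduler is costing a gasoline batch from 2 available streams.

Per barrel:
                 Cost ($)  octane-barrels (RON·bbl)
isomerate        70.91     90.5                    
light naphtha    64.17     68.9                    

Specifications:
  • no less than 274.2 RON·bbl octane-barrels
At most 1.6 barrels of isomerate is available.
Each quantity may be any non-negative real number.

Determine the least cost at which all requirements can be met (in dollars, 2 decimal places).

Let x1 = barrels of isomerate, x2 = barrels of light naphtha.
Minimize 70.91x1 + 64.17x2 subject to:
  90.5x1 + 68.9x2 ≥ 274.2   (octane-barrels)
  x1 ≤ 1.6
  x1, x2 ≥ 0.
Both inputs are positive at the optimum. Binding constraints: octane-barrels and the isomerate cap.
So isomerate = 1.6 barrels, light naphtha = 1.878 barrels.
Hence cost = 70.91·1.6 + 64.17·1.878 = $233.9673.

$233.97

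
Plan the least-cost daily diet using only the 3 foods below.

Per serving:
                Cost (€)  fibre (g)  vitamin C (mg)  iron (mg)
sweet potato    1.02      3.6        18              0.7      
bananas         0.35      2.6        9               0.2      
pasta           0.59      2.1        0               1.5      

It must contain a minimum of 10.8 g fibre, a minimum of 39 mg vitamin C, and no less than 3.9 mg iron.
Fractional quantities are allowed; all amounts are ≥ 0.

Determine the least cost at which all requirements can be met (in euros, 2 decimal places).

Treat it as an LP. Let x1 = servings of sweet potato, x2 = servings of bananas, x3 = servings of pasta.
Minimize 1.02x1 + 0.35x2 + 0.59x3 s.t.:
  3.6x1 + 2.6x2 + 2.1x3 ≥ 10.8   (fibre)
  18x1 + 9x2 ≥ 39   (vitamin C)
  0.7x1 + 0.2x2 + 1.5x3 ≥ 3.9   (iron)
  x1, x2, x3 ≥ 0.
The minimum-cost mix takes nothing from sweet potato — only bananas, pasta. There the vitamin C and iron constraints are tight.
That vertex is x2 = 4.333, x3 = 2.022.
Total cost: 0.35·4.333 + 0.59·2.022 = 2.7095.

€2.71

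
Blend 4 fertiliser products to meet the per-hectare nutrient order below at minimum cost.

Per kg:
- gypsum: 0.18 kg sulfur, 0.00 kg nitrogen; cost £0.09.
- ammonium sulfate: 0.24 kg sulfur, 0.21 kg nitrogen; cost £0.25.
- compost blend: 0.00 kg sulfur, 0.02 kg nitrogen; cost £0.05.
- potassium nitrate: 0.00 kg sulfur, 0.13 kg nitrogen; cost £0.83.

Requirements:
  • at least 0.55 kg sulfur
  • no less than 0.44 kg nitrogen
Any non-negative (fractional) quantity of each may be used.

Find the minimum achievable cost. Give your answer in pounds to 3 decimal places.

This is a linear program. Let x1 = kg of gypsum, x2 = kg of ammonium sulfate, x3 = kg of compost blend, x4 = kg of potassium nitrate.
min 0.09x1 + 0.25x2 + 0.05x3 + 0.83x4 with:
  0.18x1 + 0.24x2 ≥ 0.55   (sulfur)
  0.21x2 + 0.02x3 + 0.13x4 ≥ 0.44   (nitrogen)
  x1, x2, x3, x4 ≥ 0.
The optimal basis is {gypsum, ammonium sulfate}; compost blend, potassium nitrate drop out. The sulfur and nitrogen requirements are met with equality.
Optimal quantities: gypsum = 0.2619 kg, ammonium sulfate = 2.095 kg.
Objective = 0.09·0.2619 + 0.25·2.095 = 0.54732.

£0.547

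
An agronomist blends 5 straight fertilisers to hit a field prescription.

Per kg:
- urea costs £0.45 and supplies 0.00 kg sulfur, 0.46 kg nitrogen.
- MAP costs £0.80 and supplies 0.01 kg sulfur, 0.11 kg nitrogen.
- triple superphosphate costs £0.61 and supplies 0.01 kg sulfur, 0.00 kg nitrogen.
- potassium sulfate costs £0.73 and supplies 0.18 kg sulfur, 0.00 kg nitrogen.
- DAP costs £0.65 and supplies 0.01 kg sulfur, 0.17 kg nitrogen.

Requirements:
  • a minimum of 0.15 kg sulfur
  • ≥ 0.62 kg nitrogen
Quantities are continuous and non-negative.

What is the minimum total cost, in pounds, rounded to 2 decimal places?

Treat it as an LP. Let x1 = kg of urea, x2 = kg of MAP, x3 = kg of triple superphosphate, x4 = kg of potassium sulfate, x5 = kg of DAP.
Minimise 0.45x1 + 0.8x2 + 0.61x3 + 0.73x4 + 0.65x5 s.t.:
  0.01x2 + 0.01x3 + 0.18x4 + 0.01x5 ≥ 0.15   (sulfur)
  0.46x1 + 0.11x2 + 0.17x5 ≥ 0.62   (nitrogen)
  x1, x2, x3, x4, x5 ≥ 0.
The minimum-cost mix takes nothing from MAP, triple superphosphate, DAP — only urea, potassium sulfate. There the sulfur and nitrogen constraints are tight.
Solving gives x1 = 1.348, x4 = 0.8333.
Total cost: 0.45·1.348 + 0.73·0.8333 = 1.2149.

£1.21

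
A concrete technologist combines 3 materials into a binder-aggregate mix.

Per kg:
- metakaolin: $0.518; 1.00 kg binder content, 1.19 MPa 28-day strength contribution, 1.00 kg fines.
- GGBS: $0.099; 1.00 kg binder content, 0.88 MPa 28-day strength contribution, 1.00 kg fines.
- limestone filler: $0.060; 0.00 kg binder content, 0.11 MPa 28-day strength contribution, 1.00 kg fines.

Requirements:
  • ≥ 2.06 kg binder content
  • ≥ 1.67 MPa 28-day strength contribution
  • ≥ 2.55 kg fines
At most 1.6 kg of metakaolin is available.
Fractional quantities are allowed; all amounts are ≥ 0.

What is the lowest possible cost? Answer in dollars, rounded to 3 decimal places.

$0.233

This is a linear program. Let x1 = kg of metakaolin, x2 = kg of GGBS, x3 = kg of limestone filler.
Minimise 0.518x1 + 0.099x2 + 0.06x3 s.t.:
  1x1 + 1x2 ≥ 2.06   (binder content)
  1.19x1 + 0.88x2 + 0.11x3 ≥ 1.67   (28-day strength contribution)
  1x1 + 1x2 + 1x3 ≥ 2.55   (fines)
  x1 ≤ 1.6
  x1, x2, x3 ≥ 0.
The optimal basis is {GGBS, limestone filler}; metakaolin drops out. Binding constraints: binder content and fines.
Solving gives x2 = 2.06, x3 = 0.49.
Hence cost = 0.099·2.06 + 0.06·0.49 = $0.23334.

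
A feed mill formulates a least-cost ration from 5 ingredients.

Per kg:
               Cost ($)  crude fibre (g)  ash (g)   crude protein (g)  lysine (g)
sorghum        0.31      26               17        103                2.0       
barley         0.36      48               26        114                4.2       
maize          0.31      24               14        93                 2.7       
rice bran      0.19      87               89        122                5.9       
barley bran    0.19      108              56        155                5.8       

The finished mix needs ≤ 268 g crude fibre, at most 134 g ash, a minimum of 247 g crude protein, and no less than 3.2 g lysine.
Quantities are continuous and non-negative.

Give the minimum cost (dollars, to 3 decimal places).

$0.303

This is a linear program. Let x1 = kg of sorghum, x2 = kg of barley, x3 = kg of maize, x4 = kg of rice bran, x5 = kg of barley bran.
min 0.31x1 + 0.36x2 + 0.31x3 + 0.19x4 + 0.19x5 s.t.:
  26x1 + 48x2 + 24x3 + 87x4 + 108x5 ≤ 268   (crude fibre)
  17x1 + 26x2 + 14x3 + 89x4 + 56x5 ≤ 134   (ash)
  103x1 + 114x2 + 93x3 + 122x4 + 155x5 ≥ 247   (crude protein)
  2x1 + 4.2x2 + 2.7x3 + 5.9x4 + 5.8x5 ≥ 3.2   (lysine)
  x1, x2, x3, x4, x5 ≥ 0.
The cheapest feasible vertex uses only barley bran; sorghum, barley, maize, rice bran are not used. Binding constraint: crude protein.
So barley bran = 1.594 kg.
Hence cost = 0.19·1.594 = $0.30286.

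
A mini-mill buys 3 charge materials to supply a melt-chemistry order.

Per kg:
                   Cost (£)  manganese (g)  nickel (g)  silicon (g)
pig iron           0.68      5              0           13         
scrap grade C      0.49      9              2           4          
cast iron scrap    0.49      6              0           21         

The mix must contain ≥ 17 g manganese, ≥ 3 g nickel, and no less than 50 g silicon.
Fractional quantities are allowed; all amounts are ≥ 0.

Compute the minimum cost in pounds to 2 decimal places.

Let x1 = kg of pig iron, x2 = kg of scrap grade C, x3 = kg of cast iron scrap.
Minimize 0.68x1 + 0.49x2 + 0.49x3 subject to:
  5x1 + 9x2 + 6x3 ≥ 17   (manganese)
  2x2 ≥ 3   (nickel)
  13x1 + 4x2 + 21x3 ≥ 50   (silicon)
  x1, x2, x3 ≥ 0.
At the optimum only scrap grade C, cast iron scrap are positive (pig iron = 0). Binding constraints: nickel and silicon.
Optimal quantities: scrap grade C = 1.5 kg, cast iron scrap = 2.095 kg.
Total cost: 0.49·1.5 + 0.49·2.095 = 1.7616.

£1.76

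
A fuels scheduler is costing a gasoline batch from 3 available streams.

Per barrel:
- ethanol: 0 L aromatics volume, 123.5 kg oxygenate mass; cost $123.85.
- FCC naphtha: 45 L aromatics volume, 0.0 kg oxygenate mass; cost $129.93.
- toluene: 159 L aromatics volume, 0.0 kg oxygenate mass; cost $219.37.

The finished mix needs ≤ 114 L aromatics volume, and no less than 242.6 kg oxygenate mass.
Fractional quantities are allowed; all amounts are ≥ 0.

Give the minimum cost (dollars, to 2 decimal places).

$243.29

This is a linear program. Let x1 = barrels of ethanol, x2 = barrels of FCC naphtha, x3 = barrels of toluene.
min 123.85x1 + 129.93x2 + 219.37x3 s.t.:
  45x2 + 159x3 ≤ 114   (aromatics volume)
  123.5x1 ≥ 242.6   (oxygenate mass)
  x1, x2, x3 ≥ 0.
At the optimum only ethanol is positive (FCC naphtha, toluene = 0). Binding constraint: oxygenate mass.
So ethanol = 1.9644 barrels.
Objective = 123.85·1.9644 = 243.2909.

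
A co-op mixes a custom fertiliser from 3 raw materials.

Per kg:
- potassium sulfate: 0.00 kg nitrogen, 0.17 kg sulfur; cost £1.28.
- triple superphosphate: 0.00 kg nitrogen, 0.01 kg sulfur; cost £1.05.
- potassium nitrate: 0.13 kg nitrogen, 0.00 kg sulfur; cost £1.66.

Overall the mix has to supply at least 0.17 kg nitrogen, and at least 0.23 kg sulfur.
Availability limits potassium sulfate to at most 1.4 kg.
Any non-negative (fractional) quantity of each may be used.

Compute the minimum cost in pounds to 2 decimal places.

£3.90

Let x1 = kg of potassium sulfate, x2 = kg of triple superphosphate, x3 = kg of potassium nitrate.
Minimize 1.28x1 + 1.05x2 + 1.66x3 s.t.:
  0.13x3 ≥ 0.17   (nitrogen)
  0.17x1 + 0.01x2 ≥ 0.23   (sulfur)
  x1 ≤ 1.4
  x1, x2, x3 ≥ 0.
The cheapest feasible vertex uses only potassium sulfate, potassium nitrate; triple superphosphate is not used. The nitrogen and sulfur requirements are met with equality.
That vertex is x1 = 1.353, x3 = 1.308.
Hence cost = 1.28·1.353 + 1.66·1.308 = £3.9031.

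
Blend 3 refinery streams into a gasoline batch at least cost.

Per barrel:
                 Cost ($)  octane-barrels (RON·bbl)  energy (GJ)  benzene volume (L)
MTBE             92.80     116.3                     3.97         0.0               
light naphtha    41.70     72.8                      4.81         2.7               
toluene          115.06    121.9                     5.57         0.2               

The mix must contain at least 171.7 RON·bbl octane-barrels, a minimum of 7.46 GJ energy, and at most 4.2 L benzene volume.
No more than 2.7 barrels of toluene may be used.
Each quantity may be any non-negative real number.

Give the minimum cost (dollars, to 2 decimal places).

$111.51

Let x1 = barrels of MTBE, x2 = barrels of light naphtha, x3 = barrels of toluene.
Minimize 92.8x1 + 41.7x2 + 115.06x3 s.t.:
  116.3x1 + 72.8x2 + 121.9x3 ≥ 171.7   (octane-barrels)
  3.97x1 + 4.81x2 + 5.57x3 ≥ 7.46   (energy)
  2.7x2 + 0.2x3 ≤ 4.2   (benzene volume)
  x3 ≤ 2.7
  x1, x2, x3 ≥ 0.
The optimal basis is {MTBE, light naphtha}; toluene drops out. The octane-barrels and benzene volume requirements are met with equality.
That vertex is x1 = 0.50263, x2 = 1.5556.
Objective = 92.8·0.50263 + 41.7·1.5556 = 111.5126.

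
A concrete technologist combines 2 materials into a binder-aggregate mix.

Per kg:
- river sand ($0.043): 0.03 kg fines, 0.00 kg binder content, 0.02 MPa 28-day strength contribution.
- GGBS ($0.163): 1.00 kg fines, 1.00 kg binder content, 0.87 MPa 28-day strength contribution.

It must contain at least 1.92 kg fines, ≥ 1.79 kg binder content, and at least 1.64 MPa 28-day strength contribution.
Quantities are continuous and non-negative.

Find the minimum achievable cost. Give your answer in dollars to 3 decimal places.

Let x1 = kg of river sand, x2 = kg of GGBS.
min 0.043x1 + 0.163x2 subject to:
  0.03x1 + 1x2 ≥ 1.92   (fines)
  1x2 ≥ 1.79   (binder content)
  0.02x1 + 0.87x2 ≥ 1.64   (28-day strength contribution)
  x1, x2 ≥ 0.
The minimum-cost mix takes nothing from river sand — only GGBS. Binding constraint: fines.
Solving gives x2 = 1.92.
Total cost: 0.163·1.92 = 0.31296.

$0.313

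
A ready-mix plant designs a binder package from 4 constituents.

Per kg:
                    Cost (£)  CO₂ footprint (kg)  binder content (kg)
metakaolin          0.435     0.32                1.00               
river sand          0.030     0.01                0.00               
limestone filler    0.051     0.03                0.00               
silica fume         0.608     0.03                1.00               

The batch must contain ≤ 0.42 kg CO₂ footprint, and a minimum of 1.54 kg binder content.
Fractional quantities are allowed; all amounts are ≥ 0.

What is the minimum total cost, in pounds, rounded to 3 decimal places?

Treat it as an LP. Let x1 = kg of metakaolin, x2 = kg of river sand, x3 = kg of limestone filler, x4 = kg of silica fume.
Minimize 0.435x1 + 0.03x2 + 0.051x3 + 0.608x4 with:
  0.32x1 + 0.01x2 + 0.03x3 + 0.03x4 ≤ 0.42   (CO₂ footprint)
  1x1 + 1x4 ≥ 1.54   (binder content)
  x1, x2, x3, x4 ≥ 0.
The optimal basis is {metakaolin, silica fume}; river sand, limestone filler drop out. Binding constraints: CO₂ footprint and binder content.
That vertex is x1 = 1.289, x4 = 0.251.
Objective = 0.435·1.289 + 0.608·0.251 = 0.71332.

£0.713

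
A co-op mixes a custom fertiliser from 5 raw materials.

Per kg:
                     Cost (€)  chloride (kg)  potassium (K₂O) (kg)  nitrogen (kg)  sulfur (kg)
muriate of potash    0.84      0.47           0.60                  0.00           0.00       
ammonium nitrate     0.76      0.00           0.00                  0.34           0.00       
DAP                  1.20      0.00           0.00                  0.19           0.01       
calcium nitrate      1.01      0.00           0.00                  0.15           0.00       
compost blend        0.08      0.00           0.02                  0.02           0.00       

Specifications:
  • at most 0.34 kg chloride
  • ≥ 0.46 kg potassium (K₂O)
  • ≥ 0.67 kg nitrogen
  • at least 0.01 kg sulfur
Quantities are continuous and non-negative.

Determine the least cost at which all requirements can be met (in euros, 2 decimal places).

Treat it as an LP. Let x1 = kg of muriate of potash, x2 = kg of ammonium nitrate, x3 = kg of DAP, x4 = kg of calcium nitrate, x5 = kg of compost blend.
min 0.84x1 + 0.76x2 + 1.2x3 + 1.01x4 + 0.08x5 subject to:
  0.47x1 ≤ 0.34   (chloride)
  0.6x1 + 0.02x5 ≥ 0.46   (potassium (K₂O))
  0.34x2 + 0.19x3 + 0.15x4 + 0.02x5 ≥ 0.67   (nitrogen)
  0.01x3 ≥ 0.01   (sulfur)
  x1, x2, x3, x4, x5 ≥ 0.
At the optimum only muriate of potash, ammonium nitrate, DAP, compost blend are positive (calcium nitrate = 0). There the chloride, potassium (K₂O), nitrogen, sulfur constraints are tight.
Solving gives x1 = 0.7234, x2 = 1.335, x3 = 1, x5 = 1.298.
Total cost: 0.84·0.7234 + 0.76·1.335 + 1.2·1 + 0.08·1.298 = 2.9261.

€2.93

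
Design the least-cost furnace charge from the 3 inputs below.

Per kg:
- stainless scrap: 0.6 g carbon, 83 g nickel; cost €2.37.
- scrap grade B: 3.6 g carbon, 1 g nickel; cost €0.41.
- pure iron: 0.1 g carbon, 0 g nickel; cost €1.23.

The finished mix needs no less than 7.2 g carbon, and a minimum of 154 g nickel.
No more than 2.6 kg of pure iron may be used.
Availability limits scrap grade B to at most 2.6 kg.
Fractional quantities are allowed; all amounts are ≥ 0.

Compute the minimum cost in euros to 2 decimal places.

This is a linear program. Let x1 = kg of stainless scrap, x2 = kg of scrap grade B, x3 = kg of pure iron.
Minimise 2.37x1 + 0.41x2 + 1.23x3 s.t.:
  0.6x1 + 3.6x2 + 0.1x3 ≥ 7.2   (carbon)
  83x1 + 1x2 ≥ 154   (nickel)
  x3 ≤ 2.6
  x2 ≤ 2.6
  x1, x2, x3 ≥ 0.
The minimum-cost mix takes nothing from pure iron — only stainless scrap, scrap grade B. The carbon and nickel requirements are met with equality.
That vertex is x1 = 1.835, x2 = 1.694.
Objective = 2.37·1.835 + 0.41·1.694 = 5.0435.

€5.04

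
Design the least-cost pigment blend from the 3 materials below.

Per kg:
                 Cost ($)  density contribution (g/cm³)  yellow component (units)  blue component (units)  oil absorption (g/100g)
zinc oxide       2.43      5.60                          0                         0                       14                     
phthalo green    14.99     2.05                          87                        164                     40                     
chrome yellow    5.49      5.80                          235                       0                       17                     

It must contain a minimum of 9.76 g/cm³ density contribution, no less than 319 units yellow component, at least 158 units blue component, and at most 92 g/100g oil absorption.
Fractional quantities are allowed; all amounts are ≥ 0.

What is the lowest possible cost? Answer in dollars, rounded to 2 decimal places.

Set it up as a linear program. Let x1 = kg of zinc oxide, x2 = kg of phthalo green, x3 = kg of chrome yellow.
Minimize 2.43x1 + 14.99x2 + 5.49x3 s.t.:
  5.6x1 + 2.05x2 + 5.8x3 ≥ 9.76   (density contribution)
  87x2 + 235x3 ≥ 319   (yellow component)
  164x2 ≥ 158   (blue component)
  14x1 + 40x2 + 17x3 ≤ 92   (oil absorption)
  x1, x2, x3 ≥ 0.
All 3 inputs are positive at the optimum. The density contribution, yellow component, blue component requirements are met with equality.
That vertex is x1 = 0.3537, x2 = 0.9634, x3 = 1.001.
Hence cost = 2.43·0.3537 + 14.99·0.9634 + 5.49·1.001 = $20.7963.

$20.80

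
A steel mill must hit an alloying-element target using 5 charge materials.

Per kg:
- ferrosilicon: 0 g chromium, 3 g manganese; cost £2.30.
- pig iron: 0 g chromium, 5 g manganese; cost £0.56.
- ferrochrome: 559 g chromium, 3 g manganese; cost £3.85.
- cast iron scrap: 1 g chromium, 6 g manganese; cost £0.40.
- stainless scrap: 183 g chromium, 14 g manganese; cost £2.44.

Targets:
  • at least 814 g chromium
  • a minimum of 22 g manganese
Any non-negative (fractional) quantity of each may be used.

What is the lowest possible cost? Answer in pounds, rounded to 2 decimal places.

Let x1 = kg of ferrosilicon, x2 = kg of pig iron, x3 = kg of ferrochrome, x4 = kg of cast iron scrap, x5 = kg of stainless scrap.
Minimize 2.3x1 + 0.56x2 + 3.85x3 + 0.4x4 + 2.44x5 subject to:
  559x3 + 1x4 + 183x5 ≥ 814   (chromium)
  3x1 + 5x2 + 3x3 + 6x4 + 14x5 ≥ 22   (manganese)
  x1, x2, x3, x4, x5 ≥ 0.
The cheapest feasible vertex uses only ferrochrome, cast iron scrap; ferrosilicon, pig iron, stainless scrap are not used. The chromium and manganese requirements are met with equality.
Solving gives x3 = 1.451, x4 = 2.941.
Cost = 3.85·1.451 + 0.4·2.941 = 6.7628.

£6.76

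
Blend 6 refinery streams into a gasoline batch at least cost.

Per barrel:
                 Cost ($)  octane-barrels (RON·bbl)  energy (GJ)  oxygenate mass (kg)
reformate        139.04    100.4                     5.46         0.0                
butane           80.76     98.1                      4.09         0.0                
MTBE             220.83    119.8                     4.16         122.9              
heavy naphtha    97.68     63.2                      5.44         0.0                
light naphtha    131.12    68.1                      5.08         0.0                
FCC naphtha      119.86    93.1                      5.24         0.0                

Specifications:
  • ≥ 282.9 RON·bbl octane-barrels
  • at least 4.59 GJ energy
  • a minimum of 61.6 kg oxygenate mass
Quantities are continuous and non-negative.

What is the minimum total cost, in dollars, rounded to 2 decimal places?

$294.15

This is a linear program. Let x1 = barrels of reformate, x2 = barrels of butane, x3 = barrels of MTBE, x4 = barrels of heavy naphtha, x5 = barrels of light naphtha, x6 = barrels of FCC naphtha.
min 139.04x1 + 80.76x2 + 220.83x3 + 97.68x4 + 131.12x5 + 119.86x6 s.t.:
  100.4x1 + 98.1x2 + 119.8x3 + 63.2x4 + 68.1x5 + 93.1x6 ≥ 282.9   (octane-barrels)
  5.46x1 + 4.09x2 + 4.16x3 + 5.44x4 + 5.08x5 + 5.24x6 ≥ 4.59   (energy)
  122.9x3 ≥ 61.6   (oxygenate mass)
  x1, x2, x3, x4, x5, x6 ≥ 0.
At the optimum only butane, MTBE are positive (reformate, heavy naphtha, light naphtha, FCC naphtha = 0). The octane-barrels and oxygenate mass requirements are met with equality.
Optimal quantities: butane = 2.2717 barrels, MTBE = 0.50122 barrels.
Objective = 80.76·2.2717 + 220.83·0.50122 = 294.1469.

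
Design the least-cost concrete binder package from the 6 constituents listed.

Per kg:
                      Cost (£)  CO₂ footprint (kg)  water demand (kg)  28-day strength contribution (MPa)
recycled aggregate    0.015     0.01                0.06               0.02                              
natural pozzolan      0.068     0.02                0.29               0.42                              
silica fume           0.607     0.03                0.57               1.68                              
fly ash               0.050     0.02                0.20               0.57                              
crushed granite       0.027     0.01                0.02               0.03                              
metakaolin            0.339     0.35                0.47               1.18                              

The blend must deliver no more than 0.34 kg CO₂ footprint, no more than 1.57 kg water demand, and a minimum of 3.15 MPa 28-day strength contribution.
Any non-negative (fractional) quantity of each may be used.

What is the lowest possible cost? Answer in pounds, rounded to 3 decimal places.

£0.276

Set it up as a linear program. Let x1 = kg of recycled aggregate, x2 = kg of natural pozzolan, x3 = kg of silica fume, x4 = kg of fly ash, x5 = kg of crushed granite, x6 = kg of metakaolin.
Minimise 0.015x1 + 0.068x2 + 0.607x3 + 0.05x4 + 0.027x5 + 0.339x6 subject to:
  0.01x1 + 0.02x2 + 0.03x3 + 0.02x4 + 0.01x5 + 0.35x6 ≤ 0.34   (CO₂ footprint)
  0.06x1 + 0.29x2 + 0.57x3 + 0.2x4 + 0.02x5 + 0.47x6 ≤ 1.57   (water demand)
  0.02x1 + 0.42x2 + 1.68x3 + 0.57x4 + 0.03x5 + 1.18x6 ≥ 3.15   (28-day strength contribution)
  x1, x2, x3, x4, x5, x6 ≥ 0.
The minimum-cost mix takes nothing from recycled aggregate, natural pozzolan, silica fume, crushed granite, metakaolin — only fly ash. Binding constraint: 28-day strength contribution.
Optimal quantities: fly ash = 5.526 kg.
Hence cost = 0.05·5.526 = £0.27630.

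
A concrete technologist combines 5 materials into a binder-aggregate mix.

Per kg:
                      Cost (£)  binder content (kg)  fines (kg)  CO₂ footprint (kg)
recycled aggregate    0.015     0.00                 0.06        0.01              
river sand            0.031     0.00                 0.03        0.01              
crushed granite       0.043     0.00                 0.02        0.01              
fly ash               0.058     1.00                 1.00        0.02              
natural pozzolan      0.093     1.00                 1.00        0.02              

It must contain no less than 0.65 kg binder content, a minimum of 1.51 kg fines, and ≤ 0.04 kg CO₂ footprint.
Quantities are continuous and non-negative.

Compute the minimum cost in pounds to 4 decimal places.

£0.0876

Let x1 = kg of recycled aggregate, x2 = kg of river sand, x3 = kg of crushed granite, x4 = kg of fly ash, x5 = kg of natural pozzolan.
Minimize 0.015x1 + 0.031x2 + 0.043x3 + 0.058x4 + 0.093x5 with:
  1x4 + 1x5 ≥ 0.65   (binder content)
  0.06x1 + 0.03x2 + 0.02x3 + 1x4 + 1x5 ≥ 1.51   (fines)
  0.01x1 + 0.01x2 + 0.01x3 + 0.02x4 + 0.02x5 ≤ 0.04   (CO₂ footprint)
  x1, x2, x3, x4, x5 ≥ 0.
At the optimum only fly ash is positive (recycled aggregate, river sand, crushed granite, natural pozzolan = 0). Binding constraint: fines.
That vertex is x4 = 1.51.
Hence cost = 0.058·1.51 = £0.087580.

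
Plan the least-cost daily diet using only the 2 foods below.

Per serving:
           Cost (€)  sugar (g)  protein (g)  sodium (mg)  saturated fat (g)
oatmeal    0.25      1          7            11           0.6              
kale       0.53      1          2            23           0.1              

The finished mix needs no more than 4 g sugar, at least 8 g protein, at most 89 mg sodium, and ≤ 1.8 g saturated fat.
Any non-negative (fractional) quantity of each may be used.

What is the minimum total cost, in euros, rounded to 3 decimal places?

€0.286

Treat it as an LP. Let x1 = servings of oatmeal, x2 = servings of kale.
Minimise 0.25x1 + 0.53x2 subject to:
  1x1 + 1x2 ≤ 4   (sugar)
  7x1 + 2x2 ≥ 8   (protein)
  11x1 + 23x2 ≤ 89   (sodium)
  0.6x1 + 0.1x2 ≤ 1.8   (saturated fat)
  x1, x2 ≥ 0.
The minimum-cost mix takes nothing from kale — only oatmeal. There the protein constraint is tight.
Optimal quantities: oatmeal = 1.143 servings.
Objective = 0.25·1.143 = 0.28575.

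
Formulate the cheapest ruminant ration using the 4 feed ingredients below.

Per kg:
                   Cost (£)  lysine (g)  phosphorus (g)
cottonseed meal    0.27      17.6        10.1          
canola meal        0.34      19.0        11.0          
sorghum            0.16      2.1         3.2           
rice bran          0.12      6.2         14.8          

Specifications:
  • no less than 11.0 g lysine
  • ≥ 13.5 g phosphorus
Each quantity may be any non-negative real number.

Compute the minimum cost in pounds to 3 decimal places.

Let x1 = kg of cottonseed meal, x2 = kg of canola meal, x3 = kg of sorghum, x4 = kg of rice bran.
min 0.27x1 + 0.34x2 + 0.16x3 + 0.12x4 with:
  17.6x1 + 19x2 + 2.1x3 + 6.2x4 ≥ 11   (lysine)
  10.1x1 + 11x2 + 3.2x3 + 14.8x4 ≥ 13.5   (phosphorus)
  x1, x2, x3, x4 ≥ 0.
The minimum-cost mix takes nothing from canola meal, sorghum — only cottonseed meal, rice bran. The lysine and phosphorus requirements are met with equality.
So cottonseed meal = 0.3998 kg, rice bran = 0.6393 kg.
Cost = 0.27·0.3998 + 0.12·0.6393 = 0.18466.

£0.185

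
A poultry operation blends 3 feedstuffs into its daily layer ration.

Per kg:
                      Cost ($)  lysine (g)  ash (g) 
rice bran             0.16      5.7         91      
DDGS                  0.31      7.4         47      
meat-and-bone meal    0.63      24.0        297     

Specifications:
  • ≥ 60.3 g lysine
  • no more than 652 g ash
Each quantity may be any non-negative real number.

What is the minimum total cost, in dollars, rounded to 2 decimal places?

$1.83

Let x1 = kg of rice bran, x2 = kg of DDGS, x3 = kg of meat-and-bone meal.
Minimize 0.16x1 + 0.31x2 + 0.63x3 s.t.:
  5.7x1 + 7.4x2 + 24x3 ≥ 60.3   (lysine)
  91x1 + 47x2 + 297x3 ≤ 652   (ash)
  x1, x2, x3 ≥ 0.
The optimal basis is {DDGS, meat-and-bone meal}; rice bran drops out. There the lysine and ash constraints are tight.
Optimal quantities: DDGS = 2.114 kg, meat-and-bone meal = 1.861 kg.
Hence cost = 0.31·2.114 + 0.63·1.861 = $1.8278.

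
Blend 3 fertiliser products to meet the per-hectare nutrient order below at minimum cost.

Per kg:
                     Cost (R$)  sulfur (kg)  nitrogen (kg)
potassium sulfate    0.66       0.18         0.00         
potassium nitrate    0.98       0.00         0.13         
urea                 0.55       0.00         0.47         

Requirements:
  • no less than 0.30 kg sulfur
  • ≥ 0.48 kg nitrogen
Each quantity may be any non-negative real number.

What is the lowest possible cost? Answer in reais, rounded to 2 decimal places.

R$1.66

Set it up as a linear program. Let x1 = kg of potassium sulfate, x2 = kg of potassium nitrate, x3 = kg of urea.
Minimise 0.66x1 + 0.98x2 + 0.55x3 s.t.:
  0.18x1 ≥ 0.3   (sulfur)
  0.13x2 + 0.47x3 ≥ 0.48   (nitrogen)
  x1, x2, x3 ≥ 0.
The minimum-cost mix takes nothing from potassium nitrate — only potassium sulfate, urea. Binding constraints: sulfur and nitrogen.
Solving gives x1 = 1.667, x3 = 1.021.
Hence cost = 0.66·1.667 + 0.55·1.021 = R$1.6618.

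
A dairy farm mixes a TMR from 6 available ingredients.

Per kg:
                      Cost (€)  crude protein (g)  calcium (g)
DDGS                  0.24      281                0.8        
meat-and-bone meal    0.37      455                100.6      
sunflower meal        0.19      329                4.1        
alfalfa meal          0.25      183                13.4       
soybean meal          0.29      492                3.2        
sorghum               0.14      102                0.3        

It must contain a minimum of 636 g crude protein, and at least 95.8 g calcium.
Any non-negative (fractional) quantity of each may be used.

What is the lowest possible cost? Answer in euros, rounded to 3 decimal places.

€0.467

Let x1 = kg of DDGS, x2 = kg of meat-and-bone meal, x3 = kg of sunflower meal, x4 = kg of alfalfa meal, x5 = kg of soybean meal, x6 = kg of sorghum.
Minimize 0.24x1 + 0.37x2 + 0.19x3 + 0.25x4 + 0.29x5 + 0.14x6 with:
  281x1 + 455x2 + 329x3 + 183x4 + 492x5 + 102x6 ≥ 636   (crude protein)
  0.8x1 + 100.6x2 + 4.1x3 + 13.4x4 + 3.2x5 + 0.3x6 ≥ 95.8   (calcium)
  x1, x2, x3, x4, x5, x6 ≥ 0.
The minimum-cost mix takes nothing from DDGS, alfalfa meal, soybean meal, sorghum — only meat-and-bone meal, sunflower meal. There the crude protein and calcium constraints are tight.
Solving gives x2 = 0.9257, x3 = 0.6529.
Objective = 0.37·0.9257 + 0.19·0.6529 = 0.46656.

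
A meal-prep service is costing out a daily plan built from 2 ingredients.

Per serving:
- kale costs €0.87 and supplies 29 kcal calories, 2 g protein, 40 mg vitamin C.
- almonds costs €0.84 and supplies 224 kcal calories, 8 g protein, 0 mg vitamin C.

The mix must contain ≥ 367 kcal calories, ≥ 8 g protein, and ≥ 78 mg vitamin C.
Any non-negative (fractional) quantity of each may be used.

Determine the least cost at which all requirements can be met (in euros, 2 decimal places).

€2.86

Let x1 = servings of kale, x2 = servings of almonds.
Minimize 0.87x1 + 0.84x2 with:
  29x1 + 224x2 ≥ 367   (calories)
  2x1 + 8x2 ≥ 8   (protein)
  40x1 ≥ 78   (vitamin C)
  x1, x2 ≥ 0.
Both inputs are positive at the optimum. There the calories and vitamin C constraints are tight.
Solving gives x1 = 1.95, x2 = 1.386.
Hence cost = 0.87·1.95 + 0.84·1.386 = €2.8607.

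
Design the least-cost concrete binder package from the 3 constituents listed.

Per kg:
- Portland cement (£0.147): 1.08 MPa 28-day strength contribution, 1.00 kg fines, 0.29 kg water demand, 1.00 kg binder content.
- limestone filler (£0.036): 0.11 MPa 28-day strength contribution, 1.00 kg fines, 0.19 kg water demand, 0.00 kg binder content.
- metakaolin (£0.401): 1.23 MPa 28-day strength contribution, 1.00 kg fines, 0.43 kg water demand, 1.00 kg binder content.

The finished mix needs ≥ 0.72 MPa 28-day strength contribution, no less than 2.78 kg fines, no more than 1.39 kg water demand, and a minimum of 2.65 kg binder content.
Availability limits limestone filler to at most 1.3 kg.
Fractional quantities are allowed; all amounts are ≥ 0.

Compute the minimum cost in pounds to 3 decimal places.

Let x1 = kg of Portland cement, x2 = kg of limestone filler, x3 = kg of metakaolin.
Minimise 0.147x1 + 0.036x2 + 0.401x3 with:
  1.08x1 + 0.11x2 + 1.23x3 ≥ 0.72   (28-day strength contribution)
  1x1 + 1x2 + 1x3 ≥ 2.78   (fines)
  0.29x1 + 0.19x2 + 0.43x3 ≤ 1.39   (water demand)
  1x1 + 1x3 ≥ 2.65   (binder content)
  x2 ≤ 1.3
  x1, x2, x3 ≥ 0.
The optimal basis is {Portland cement, limestone filler}; metakaolin drops out. There the fines and binder content constraints are tight.
That vertex is x1 = 2.65, x2 = 0.13.
Hence cost = 0.147·2.65 + 0.036·0.13 = £0.39423.

£0.394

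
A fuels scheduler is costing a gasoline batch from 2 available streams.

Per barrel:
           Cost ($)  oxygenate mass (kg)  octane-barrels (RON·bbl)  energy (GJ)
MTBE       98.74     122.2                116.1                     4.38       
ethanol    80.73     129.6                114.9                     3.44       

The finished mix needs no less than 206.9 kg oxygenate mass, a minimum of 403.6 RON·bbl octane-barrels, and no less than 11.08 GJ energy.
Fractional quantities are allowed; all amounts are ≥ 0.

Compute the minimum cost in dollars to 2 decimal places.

Let x1 = barrels of MTBE, x2 = barrels of ethanol.
Minimise 98.74x1 + 80.73x2 s.t.:
  122.2x1 + 129.6x2 ≥ 206.9   (oxygenate mass)
  116.1x1 + 114.9x2 ≥ 403.6   (octane-barrels)
  4.38x1 + 3.44x2 ≥ 11.08   (energy)
  x1, x2 ≥ 0.
The minimum-cost mix takes nothing from MTBE — only ethanol. Binding constraint: octane-barrels.
That vertex is x2 = 3.5126.
Hence cost = 80.73·3.5126 = $283.5722.

$283.57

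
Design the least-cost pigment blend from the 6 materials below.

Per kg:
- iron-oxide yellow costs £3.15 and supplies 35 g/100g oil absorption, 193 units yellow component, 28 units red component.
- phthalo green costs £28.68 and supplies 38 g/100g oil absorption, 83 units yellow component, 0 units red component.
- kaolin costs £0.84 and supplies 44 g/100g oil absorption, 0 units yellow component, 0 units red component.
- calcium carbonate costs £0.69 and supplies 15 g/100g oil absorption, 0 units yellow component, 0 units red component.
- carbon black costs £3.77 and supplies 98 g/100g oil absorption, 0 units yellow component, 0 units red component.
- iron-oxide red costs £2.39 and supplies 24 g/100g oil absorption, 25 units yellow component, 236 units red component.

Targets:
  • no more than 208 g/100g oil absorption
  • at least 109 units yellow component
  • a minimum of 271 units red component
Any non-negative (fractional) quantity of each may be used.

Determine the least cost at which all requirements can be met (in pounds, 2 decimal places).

£3.96

Let x1 = kg of iron-oxide yellow, x2 = kg of phthalo green, x3 = kg of kaolin, x4 = kg of calcium carbonate, x5 = kg of carbon black, x6 = kg of iron-oxide red.
Minimize 3.15x1 + 28.68x2 + 0.84x3 + 0.69x4 + 3.77x5 + 2.39x6 with:
  35x1 + 38x2 + 44x3 + 15x4 + 98x5 + 24x6 ≤ 208   (oil absorption)
  193x1 + 83x2 + 25x6 ≥ 109   (yellow component)
  28x1 + 236x6 ≥ 271   (red component)
  x1, x2, x3, x4, x5, x6 ≥ 0.
The optimal basis is {iron-oxide yellow, iron-oxide red}; phthalo green, kaolin, calcium carbonate, carbon black drop out. There the yellow component and red component constraints are tight.
That vertex is x1 = 0.4225, x6 = 1.098.
Hence cost = 3.15·0.4225 + 2.39·1.098 = £3.9551.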